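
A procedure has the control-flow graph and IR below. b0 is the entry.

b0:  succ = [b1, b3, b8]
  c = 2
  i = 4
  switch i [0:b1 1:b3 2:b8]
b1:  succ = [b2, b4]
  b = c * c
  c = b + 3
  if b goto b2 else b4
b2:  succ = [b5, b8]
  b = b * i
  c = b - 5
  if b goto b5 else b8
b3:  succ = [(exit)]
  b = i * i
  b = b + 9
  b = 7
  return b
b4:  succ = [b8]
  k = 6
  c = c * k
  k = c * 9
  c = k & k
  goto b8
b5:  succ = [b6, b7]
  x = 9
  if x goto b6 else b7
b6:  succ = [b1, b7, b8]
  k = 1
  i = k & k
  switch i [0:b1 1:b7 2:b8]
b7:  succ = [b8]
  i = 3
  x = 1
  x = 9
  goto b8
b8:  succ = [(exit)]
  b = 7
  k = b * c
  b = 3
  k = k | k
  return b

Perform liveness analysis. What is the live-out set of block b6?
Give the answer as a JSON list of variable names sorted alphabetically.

Per-block:
  b0 def {c,i} use ∅
  b1 def {b,c} use {c}
  b2 def {b,c} use {b,i}
  b3 def {b} use {i}
  b4 def {c,k} use {c}
  b5 def {x} use ∅
  b6 def {i,k} use ∅
  b7 def {i,x} use ∅
  b8 def {b,k} use {c}

Backward fixpoint:
  b0 li=∅ lo={c,i}
  b1 li={c,i} lo={b,c,i}
  b2 li={b,i} lo={c}
  b3 li={i} lo=∅
  b4 li={c} lo={c}
  b5 li={c} lo={c}
  b6 li={c} lo={c,i}
  b7 li={c} lo={c}
  b8 li={c} lo=∅

live-out(b6) = ["c", "i"]

Answer: ["c", "i"]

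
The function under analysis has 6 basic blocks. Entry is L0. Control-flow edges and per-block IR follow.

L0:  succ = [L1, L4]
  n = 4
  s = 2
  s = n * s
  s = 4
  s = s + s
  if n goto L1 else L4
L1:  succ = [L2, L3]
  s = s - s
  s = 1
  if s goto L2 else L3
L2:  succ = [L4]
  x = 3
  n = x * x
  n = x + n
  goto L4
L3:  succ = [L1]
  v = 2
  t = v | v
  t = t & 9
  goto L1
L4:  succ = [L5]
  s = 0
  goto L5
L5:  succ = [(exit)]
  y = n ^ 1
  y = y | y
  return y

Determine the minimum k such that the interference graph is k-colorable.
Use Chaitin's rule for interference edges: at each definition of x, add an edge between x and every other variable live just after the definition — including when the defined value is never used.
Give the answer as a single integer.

Answer: 2

Working:
def/use:
  L0: def={n,s} ue=∅
  L1: def={s} ue={s}
  L2: def={n,x} ue=∅
  L3: def={t,v} ue=∅
  L4: def={s} ue=∅
  L5: def={y} ue={n}

Live sets:
  L0 li=∅ lo={n,s}
  L1 li={s} lo={s}
  L2 li=∅ lo={n}
  L3 li={s} lo={s}
  L4 li={n} lo={n}
  L5 li={n} lo=∅

Interfere edges:
  n: {s,x}
  s: {n,t,v}
  t: {s}
  v: {s}
  x: {n}
  y: ∅

Chromatic number:
  {n,s} pairwise interfere (2-clique) ⇒ χ ≥ 2
  assign n→c1 s→c0 t→c1 v→c1 x→c0 y→c0 — no edge inside a register ⇒ χ ≤ 2
  χ = 2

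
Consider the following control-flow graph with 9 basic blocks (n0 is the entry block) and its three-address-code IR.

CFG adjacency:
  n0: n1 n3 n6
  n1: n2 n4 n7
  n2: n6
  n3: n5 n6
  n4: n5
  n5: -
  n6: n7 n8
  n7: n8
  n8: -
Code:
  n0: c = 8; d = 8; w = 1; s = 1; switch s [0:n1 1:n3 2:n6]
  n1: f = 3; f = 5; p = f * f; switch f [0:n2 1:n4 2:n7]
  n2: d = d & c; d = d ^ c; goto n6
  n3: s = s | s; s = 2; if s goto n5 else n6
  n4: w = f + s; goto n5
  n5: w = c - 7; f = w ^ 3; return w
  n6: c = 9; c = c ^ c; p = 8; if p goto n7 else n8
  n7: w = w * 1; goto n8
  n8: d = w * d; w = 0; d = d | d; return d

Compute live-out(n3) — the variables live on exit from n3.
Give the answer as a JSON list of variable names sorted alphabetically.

Answer: ["c", "d", "w"]

Analysis:
def/use:
  n0: {c,d,s,w} / ∅
  n1: {f,p} / ∅
  n2: {d} / {c,d}
  n3: {s} / {s}
  n4: {w} / {f,s}
  n5: {f,w} / {c}
  n6: {c,p} / ∅
  n7: {w} / {w}
  n8: {d,w} / {d,w}

Liveness:
  n0: in=∅ out={c,d,s,w}
  n1: in={c,d,s,w} out={c,d,f,s,w}
  n2: in={c,d,w} out={d,w}
  n3: in={c,d,s,w} out={c,d,w}
  n4: in={c,f,s} out={c}
  n5: in={c} out=∅
  n6: in={d,w} out={d,w}
  n7: in={d,w} out={d,w}
  n8: in={d,w} out=∅

live-out(n3) = ["c", "d", "w"]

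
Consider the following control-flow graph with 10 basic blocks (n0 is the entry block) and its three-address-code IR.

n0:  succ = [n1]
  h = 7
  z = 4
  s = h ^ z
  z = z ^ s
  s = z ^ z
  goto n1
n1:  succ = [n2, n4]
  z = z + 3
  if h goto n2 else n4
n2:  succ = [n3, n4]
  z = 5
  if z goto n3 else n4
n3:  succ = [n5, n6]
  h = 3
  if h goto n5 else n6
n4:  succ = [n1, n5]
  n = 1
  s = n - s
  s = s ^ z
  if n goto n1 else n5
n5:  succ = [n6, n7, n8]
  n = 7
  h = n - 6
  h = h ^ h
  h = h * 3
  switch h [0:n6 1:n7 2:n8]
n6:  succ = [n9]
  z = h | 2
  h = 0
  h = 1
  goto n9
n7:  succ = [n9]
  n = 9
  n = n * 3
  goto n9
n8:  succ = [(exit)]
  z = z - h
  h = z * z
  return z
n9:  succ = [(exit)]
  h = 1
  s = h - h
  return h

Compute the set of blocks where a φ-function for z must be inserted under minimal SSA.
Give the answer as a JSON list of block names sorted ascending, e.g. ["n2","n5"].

Answer: ["n1", "n4", "n5", "n6", "n9"]

Analysis:
idom tree: n1←n0 n2←n1 n3←n2 n4←n1 n5←n1 n6←n1 n7←n5 n8←n5 n9←n1
Dom∩ at merges:
  n1: preds {n0,n4}: {n0} ∩ {n0,n1,n4} = {n0}; idom=n0
  n4: preds {n1,n2}: {n0,n1} ∩ {n0,n1,n2} = {n0,n1}; idom=n1
  n5: preds {n3,n4}: {n0,n1,n2,n3} ∩ {n0,n1,n4} = {n0,n1}; idom=n1
  n6: preds {n3,n5}: {n0,n1,n2,n3} ∩ {n0,n1,n5} = {n0,n1}; idom=n1
  n9: preds {n6,n7}: {n0,n1,n6} ∩ {n0,n1,n5,n7} = {n0,n1}; idom=n1

DF derivation:
  join n1 pred n0: · stop@n0
  join n1 pred n4: n4→n1 stop@n0
  join n4 pred n1: · stop@n1
  join n4 pred n2: n2 stop@n1
  join n5 pred n3: n3→n2 stop@n1
  join n5 pred n4: n4 stop@n1
  join n6 pred n3: n3→n2 stop@n1
  join n6 pred n5: n5 stop@n1
  join n9 pred n6: n6 stop@n1
  join n9 pred n7: n7→n5 stop@n1
  n0: DF=∅
  n1: DF={n1}
  n2: DF={n4,n5,n6}
  n3: DF={n5,n6}
  n4: DF={n1,n5}
  n5: DF={n6,n9}
  n6: DF={n9}
  n7: DF={n9}
  n8: DF=∅
  n9: DF=∅

φ for z: defs {n0,n1,n2,n6,n8}
  DF⁺ = {n1,n4,n5,n6,n9}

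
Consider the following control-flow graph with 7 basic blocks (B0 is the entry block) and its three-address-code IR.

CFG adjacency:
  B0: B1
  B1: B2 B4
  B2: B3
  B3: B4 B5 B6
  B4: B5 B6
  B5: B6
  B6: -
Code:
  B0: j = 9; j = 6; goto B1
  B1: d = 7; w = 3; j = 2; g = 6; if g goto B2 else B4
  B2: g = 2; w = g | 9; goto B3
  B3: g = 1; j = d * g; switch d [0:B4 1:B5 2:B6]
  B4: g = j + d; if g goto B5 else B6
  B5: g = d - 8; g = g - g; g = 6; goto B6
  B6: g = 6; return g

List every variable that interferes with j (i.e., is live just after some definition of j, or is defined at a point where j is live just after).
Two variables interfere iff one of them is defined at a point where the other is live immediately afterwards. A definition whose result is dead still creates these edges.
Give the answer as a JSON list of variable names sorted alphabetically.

Answer: ["d", "g"]

Working:
Block summaries:
  B0: def={j} ue=∅
  B1: def={d,g,j,w} ue=∅
  B2: def={g,w} ue=∅
  B3: def={g,j} ue={d}
  B4: def={g} ue={d,j}
  B5: def={g} ue={d}
  B6: def={g} ue=∅

Live sets:
  B0 li=∅ lo=∅
  B1 li=∅ lo={d,j}
  B2 li={d} lo={d}
  B3 li={d} lo={d,j}
  B4 li={d,j} lo={d}
  B5 li={d} lo=∅
  B6 li=∅ lo=∅

Interfere edges:
  d: {g,j,w}
  g: {d,j}
  j: {d,g}
  w: {d}

N(j) = ["d", "g"]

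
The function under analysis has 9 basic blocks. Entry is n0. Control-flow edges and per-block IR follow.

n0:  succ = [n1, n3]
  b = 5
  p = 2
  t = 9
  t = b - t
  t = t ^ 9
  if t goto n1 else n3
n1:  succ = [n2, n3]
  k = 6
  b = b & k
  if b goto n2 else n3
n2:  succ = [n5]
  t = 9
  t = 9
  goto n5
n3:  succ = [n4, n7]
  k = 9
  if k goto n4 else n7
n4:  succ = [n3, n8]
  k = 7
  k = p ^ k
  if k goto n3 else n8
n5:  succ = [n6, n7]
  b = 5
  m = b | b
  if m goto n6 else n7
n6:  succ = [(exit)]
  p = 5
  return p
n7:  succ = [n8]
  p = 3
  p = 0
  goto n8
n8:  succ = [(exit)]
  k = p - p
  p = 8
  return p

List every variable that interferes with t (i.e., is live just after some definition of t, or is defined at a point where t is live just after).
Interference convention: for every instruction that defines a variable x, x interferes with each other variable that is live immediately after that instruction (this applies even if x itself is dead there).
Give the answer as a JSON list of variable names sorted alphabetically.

def/use:
  n0 def {b,p,t} use ∅
  n1 def {b,k} use {b}
  n2 def {t} use ∅
  n3 def {k} use ∅
  n4 def {k} use {p}
  n5 def {b,m} use ∅
  n6 def {p} use ∅
  n7 def {p} use ∅
  n8 def {k,p} use {p}

Live sets:
  n0: in=∅ out={b,p}
  n1: in={b,p} out={p}
  n2: in=∅ out=∅
  n3: in={p} out={p}
  n4: in={p} out={p}
  n5: in=∅ out=∅
  n6: in=∅ out=∅
  n7: in=∅ out={p}
  n8: in={p} out=∅

Interfere edges:
  b: {k,p,t}
  k: {b,p}
  m: ∅
  p: {b,k,t}
  t: {b,p}

N(t) = ["b", "p"]

Answer: ["b", "p"]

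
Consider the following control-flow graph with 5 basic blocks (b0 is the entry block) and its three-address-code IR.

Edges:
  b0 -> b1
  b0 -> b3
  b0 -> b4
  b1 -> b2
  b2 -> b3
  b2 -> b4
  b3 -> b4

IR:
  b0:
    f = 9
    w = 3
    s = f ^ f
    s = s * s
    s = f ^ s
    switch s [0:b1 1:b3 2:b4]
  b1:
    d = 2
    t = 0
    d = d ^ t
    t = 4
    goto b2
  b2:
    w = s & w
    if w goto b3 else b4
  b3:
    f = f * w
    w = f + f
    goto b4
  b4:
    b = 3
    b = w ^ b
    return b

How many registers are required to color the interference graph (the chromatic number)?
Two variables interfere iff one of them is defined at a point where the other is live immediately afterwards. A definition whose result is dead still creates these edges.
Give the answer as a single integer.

Answer: 5

Working:
def/use:
  b0: def={f,s,w} ue=∅
  b1: def={d,t} ue=∅
  b2: def={w} ue={s,w}
  b3: def={f,w} ue={f,w}
  b4: def={b} ue={w}

Liveness:
  b0: in=∅ out={f,s,w}
  b1: in={f,s,w} out={f,s,w}
  b2: in={f,s,w} out={f,w}
  b3: in={f,w} out={w}
  b4: in={w} out=∅

Interfere edges:
  b↔{w}
  d↔{f,s,t,w}
  f↔{d,s,t,w}
  s↔{d,f,t,w}
  t↔{d,f,s,w}
  w↔{b,d,f,s,t}

Registers:
  {d,f,s,t,w} pairwise interfere (5-clique) ⇒ χ ≥ 5
  5-colouring: r0={w}  r1={b,d}  r2={f}  r3={s}  r4={t}
  χ = 5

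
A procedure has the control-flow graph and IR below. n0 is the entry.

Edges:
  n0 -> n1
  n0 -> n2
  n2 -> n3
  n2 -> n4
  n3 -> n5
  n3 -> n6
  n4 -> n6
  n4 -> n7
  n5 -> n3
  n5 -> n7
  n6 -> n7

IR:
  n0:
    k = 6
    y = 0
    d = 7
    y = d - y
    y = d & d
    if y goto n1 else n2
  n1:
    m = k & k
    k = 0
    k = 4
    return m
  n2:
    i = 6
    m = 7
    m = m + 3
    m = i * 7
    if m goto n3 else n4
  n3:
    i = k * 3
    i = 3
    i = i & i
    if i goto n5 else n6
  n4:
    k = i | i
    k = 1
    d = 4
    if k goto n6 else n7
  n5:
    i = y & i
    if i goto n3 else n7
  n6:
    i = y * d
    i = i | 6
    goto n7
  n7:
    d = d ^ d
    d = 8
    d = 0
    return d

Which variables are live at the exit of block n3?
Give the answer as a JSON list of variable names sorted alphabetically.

Answer: ["d", "i", "k", "y"]

Working:
def/use:
  n0: def={d,k,y} ue=∅
  n1: def={k,m} ue={k}
  n2: def={i,m} ue=∅
  n3: def={i} ue={k}
  n4: def={d,k} ue={i}
  n5: def={i} ue={i,y}
  n6: def={i} ue={d,y}
  n7: def={d} ue={d}

Backward fixpoint:
  n0: in=∅ out={d,k,y}
  n1: in={k} out=∅
  n2: in={d,k,y} out={d,i,k,y}
  n3: in={d,k,y} out={d,i,k,y}
  n4: in={i,y} out={d,y}
  n5: in={d,i,k,y} out={d,k,y}
  n6: in={d,y} out={d}
  n7: in={d} out=∅

live-out(n3) = ["d", "i", "k", "y"]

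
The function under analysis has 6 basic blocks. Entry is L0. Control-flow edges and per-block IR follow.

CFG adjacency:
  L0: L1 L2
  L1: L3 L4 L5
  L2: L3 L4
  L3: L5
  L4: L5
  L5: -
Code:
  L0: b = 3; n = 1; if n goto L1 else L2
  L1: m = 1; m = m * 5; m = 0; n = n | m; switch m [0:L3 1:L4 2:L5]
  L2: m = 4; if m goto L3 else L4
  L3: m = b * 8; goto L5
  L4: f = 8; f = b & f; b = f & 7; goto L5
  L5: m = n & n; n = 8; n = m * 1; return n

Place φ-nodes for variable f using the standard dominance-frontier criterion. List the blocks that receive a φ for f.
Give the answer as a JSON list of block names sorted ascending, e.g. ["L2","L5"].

idom tree: L1←L0 L2←L0 L3←L0 L4←L0 L5←L0
Dom at joins:
  L3: preds {L1,L2}: {L0,L1} ∩ {L0,L2} = {L0}; idom=L0
  L4: preds {L1,L2}: {L0,L1} ∩ {L0,L2} = {L0}; idom=L0
  L5: preds {L1,L3,L4}: {L0,L1} ∩ {L0,L3} ∩ {L0,L4} = {L0}; idom=L0

DF derivation:
  join L3 pred L1: L1 stop@L0
  join L3 pred L2: L2 stop@L0
  join L4 pred L1: L1 stop@L0
  join L4 pred L2: L2 stop@L0
  join L5 pred L1: L1 stop@L0
  join L5 pred L3: L3 stop@L0
  join L5 pred L4: L4 stop@L0
  L0: DF=∅
  L1: DF={L3,L4,L5}
  L2: DF={L3,L4}
  L3: DF={L5}
  L4: DF={L5}
  L5: DF=∅

φ for f: defs {L4}
  DF⁺ = {L5}

Answer: ["L5"]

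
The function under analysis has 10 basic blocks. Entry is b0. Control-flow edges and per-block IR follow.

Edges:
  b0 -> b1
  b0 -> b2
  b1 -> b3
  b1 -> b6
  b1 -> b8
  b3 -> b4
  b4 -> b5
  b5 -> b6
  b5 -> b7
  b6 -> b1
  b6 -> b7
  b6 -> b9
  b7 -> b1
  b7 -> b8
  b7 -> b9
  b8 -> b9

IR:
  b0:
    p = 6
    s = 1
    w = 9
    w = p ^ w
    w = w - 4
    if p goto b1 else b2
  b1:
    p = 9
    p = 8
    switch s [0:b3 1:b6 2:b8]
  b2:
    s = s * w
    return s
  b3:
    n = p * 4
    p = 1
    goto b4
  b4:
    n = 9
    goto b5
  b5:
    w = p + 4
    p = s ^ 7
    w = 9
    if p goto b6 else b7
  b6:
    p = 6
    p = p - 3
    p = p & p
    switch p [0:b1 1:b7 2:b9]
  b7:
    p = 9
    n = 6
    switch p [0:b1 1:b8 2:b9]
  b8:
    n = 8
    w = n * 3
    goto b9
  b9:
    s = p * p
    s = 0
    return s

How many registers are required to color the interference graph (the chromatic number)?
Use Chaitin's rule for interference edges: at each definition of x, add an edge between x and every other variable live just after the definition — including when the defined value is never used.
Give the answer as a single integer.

def/use:
  b0: def={p,s,w} ue=∅
  b1: def={p} ue={s}
  b2: def={s} ue={s,w}
  b3: def={n,p} ue={p}
  b4: def={n} ue=∅
  b5: def={p,w} ue={p,s}
  b6: def={p} ue=∅
  b7: def={n,p} ue=∅
  b8: def={n,w} ue=∅
  b9: def={s} ue={p}

Live sets:
  live b0: ∅→{s,w}
  live b1: {s}→{p,s}
  live b2: {s,w}→∅
  live b3: {p,s}→{p,s}
  live b4: {p,s}→{p,s}
  live b5: {p,s}→{s}
  live b6: {s}→{p,s}
  live b7: {s}→{p,s}
  live b8: {p}→{p}
  live b9: {p}→∅

Interfere edges:
  n: {p,s}
  p: {n,s,w}
  s: {n,p,w}
  w: {p,s}

Chromatic number:
  lower bound: {n,p,s} mutually conflict ⇒ χ ≥ 3
  assign n→r2 p→r0 s→r1 w→r2 — no edge inside a register ⇒ χ ≤ 3
  χ = 3

Answer: 3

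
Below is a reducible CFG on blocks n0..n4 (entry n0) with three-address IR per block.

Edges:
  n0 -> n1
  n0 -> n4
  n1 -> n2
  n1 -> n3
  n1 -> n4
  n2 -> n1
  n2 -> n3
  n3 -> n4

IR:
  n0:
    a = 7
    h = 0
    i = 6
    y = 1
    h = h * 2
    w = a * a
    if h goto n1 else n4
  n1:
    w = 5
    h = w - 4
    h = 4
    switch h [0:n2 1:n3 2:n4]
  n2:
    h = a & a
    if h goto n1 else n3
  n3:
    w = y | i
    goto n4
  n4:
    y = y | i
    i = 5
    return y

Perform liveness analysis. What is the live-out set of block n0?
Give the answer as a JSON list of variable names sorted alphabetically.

Answer: ["a", "i", "y"]

Analysis:
Per-block:
  n0 def {a,h,i,w,y} use ∅
  n1 def {h,w} use ∅
  n2 def {h} use {a}
  n3 def {w} use {i,y}
  n4 def {i,y} use {i,y}

Live sets:
  n0: in=∅ out={a,i,y}
  n1: in={a,i,y} out={a,i,y}
  n2: in={a,i,y} out={a,i,y}
  n3: in={i,y} out={i,y}
  n4: in={i,y} out=∅

live-out(n0) = ["a", "i", "y"]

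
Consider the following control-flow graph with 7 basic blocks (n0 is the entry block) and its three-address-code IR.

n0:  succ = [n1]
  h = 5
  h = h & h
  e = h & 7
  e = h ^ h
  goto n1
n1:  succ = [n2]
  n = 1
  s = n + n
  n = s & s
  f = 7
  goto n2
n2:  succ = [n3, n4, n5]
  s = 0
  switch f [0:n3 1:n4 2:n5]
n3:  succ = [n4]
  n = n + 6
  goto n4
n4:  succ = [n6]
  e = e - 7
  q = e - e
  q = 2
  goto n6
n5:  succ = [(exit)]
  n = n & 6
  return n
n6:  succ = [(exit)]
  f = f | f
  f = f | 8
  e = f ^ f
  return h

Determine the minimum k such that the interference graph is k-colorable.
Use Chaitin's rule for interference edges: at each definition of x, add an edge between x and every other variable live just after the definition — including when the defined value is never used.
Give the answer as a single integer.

Answer: 5

Working:
def/use:
  n0: {e,h} / ∅
  n1: {f,n,s} / ∅
  n2: {s} / {f}
  n3: {n} / {n}
  n4: {e,q} / {e}
  n5: {n} / {n}
  n6: {e,f} / {f,h}

Liveness:
  live n0: ∅→{e,h}
  live n1: {e,h}→{e,f,h,n}
  live n2: {e,f,h,n}→{e,f,h,n}
  live n3: {e,f,h,n}→{e,f,h}
  live n4: {e,f,h}→{f,h}
  live n5: {n}→∅
  live n6: {f,h}→∅

Interference:
  e↔{f,h,n,s}
  f↔{e,h,n,q,s}
  h↔{e,f,n,q,s}
  n↔{e,f,h,s}
  q↔{f,h}
  s↔{e,f,h,n}

Chromatic number:
  lower bound: {e,f,h,n,s} mutually conflict ⇒ χ ≥ 5
  assign e→c2 f→c0 h→c1 n→c3 q→c2 s→c4 — no edge inside a register ⇒ χ ≤ 5
  χ = 5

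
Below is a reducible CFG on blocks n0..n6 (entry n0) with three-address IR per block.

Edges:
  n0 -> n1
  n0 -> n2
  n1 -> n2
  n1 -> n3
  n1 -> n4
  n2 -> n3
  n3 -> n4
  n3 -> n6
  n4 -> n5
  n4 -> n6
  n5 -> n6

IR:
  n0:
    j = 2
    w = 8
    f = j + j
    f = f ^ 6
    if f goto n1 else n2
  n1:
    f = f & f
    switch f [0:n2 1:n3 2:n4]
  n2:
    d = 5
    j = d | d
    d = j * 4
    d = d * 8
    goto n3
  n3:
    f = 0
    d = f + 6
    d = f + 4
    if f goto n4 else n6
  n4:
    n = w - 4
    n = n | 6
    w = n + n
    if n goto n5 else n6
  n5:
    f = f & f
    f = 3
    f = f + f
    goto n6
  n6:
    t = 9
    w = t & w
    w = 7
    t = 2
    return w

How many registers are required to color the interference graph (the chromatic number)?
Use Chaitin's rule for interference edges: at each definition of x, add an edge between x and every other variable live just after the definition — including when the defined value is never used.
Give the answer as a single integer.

Answer: 3

Analysis:
Block summaries:
  n0 def {f,j,w} use ∅
  n1 def {f} use {f}
  n2 def {d,j} use ∅
  n3 def {d,f} use ∅
  n4 def {n,w} use {w}
  n5 def {f} use {f}
  n6 def {t,w} use {w}

Backward fixpoint:
  n0 li=∅ lo={f,w}
  n1 li={f,w} lo={f,w}
  n2 li={w} lo={w}
  n3 li={w} lo={f,w}
  n4 li={f,w} lo={f,w}
  n5 li={f,w} lo={w}
  n6 li={w} lo=∅

Interference:
  d: {f,w}
  f: {d,n,w}
  j: {w}
  n: {f,w}
  t: {w}
  w: {d,f,j,n,t}

Colouring:
  {d,f,w} pairwise interfere (3-clique) ⇒ χ ≥ 3
  3-colouring: R0={w}  R1={f,j,t}  R2={d,n}
  χ = 3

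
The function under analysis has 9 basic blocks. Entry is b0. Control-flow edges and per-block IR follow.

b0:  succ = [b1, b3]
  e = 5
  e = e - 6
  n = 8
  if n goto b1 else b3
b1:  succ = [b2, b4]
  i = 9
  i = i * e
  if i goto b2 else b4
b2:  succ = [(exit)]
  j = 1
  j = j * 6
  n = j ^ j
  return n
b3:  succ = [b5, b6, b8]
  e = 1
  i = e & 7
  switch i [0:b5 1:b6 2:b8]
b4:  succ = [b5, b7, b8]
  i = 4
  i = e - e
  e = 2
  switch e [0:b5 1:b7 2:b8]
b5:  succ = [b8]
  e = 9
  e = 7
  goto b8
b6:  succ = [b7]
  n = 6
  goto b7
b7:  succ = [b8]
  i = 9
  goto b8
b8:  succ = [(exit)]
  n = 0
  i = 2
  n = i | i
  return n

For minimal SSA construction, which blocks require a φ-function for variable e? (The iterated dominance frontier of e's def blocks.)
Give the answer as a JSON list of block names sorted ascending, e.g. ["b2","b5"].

Answer: ["b5", "b7", "b8"]

Analysis:
idom tree: b1←b0 b2←b1 b3←b0 b4←b1 b5←b0 b6←b3 b7←b0 b8←b0
Dom at joins:
  b5: preds {b3,b4}: {b0,b3} ∩ {b0,b1,b4} = {b0}; idom=b0
  b7: preds {b4,b6}: {b0,b1,b4} ∩ {b0,b3,b6} = {b0}; idom=b0
  b8: preds {b3,b4,b5,b7}: {b0,b3} ∩ {b0,b1,b4} ∩ {b0,b5} ∩ {b0,b7} = {b0}; idom=b0

DF derivation:
  b5←b3: walk b3 to b0
  b5←b4: walk b4→b1 to b0
  b7←b4: walk b4→b1 to b0
  b7←b6: walk b6→b3 to b0
  b8←b3: walk b3 to b0
  b8←b4: walk b4→b1 to b0
  b8←b5: walk b5 to b0
  b8←b7: walk b7 to b0
  b0: DF=∅
  b1: DF={b5,b7,b8}
  b2: DF=∅
  b3: DF={b5,b7,b8}
  b4: DF={b5,b7,b8}
  b5: DF={b8}
  b6: DF={b7}
  b7: DF={b8}
  b8: DF=∅

φ for e: defs {b0,b3,b4,b5}
  DF⁺ = {b5,b7,b8}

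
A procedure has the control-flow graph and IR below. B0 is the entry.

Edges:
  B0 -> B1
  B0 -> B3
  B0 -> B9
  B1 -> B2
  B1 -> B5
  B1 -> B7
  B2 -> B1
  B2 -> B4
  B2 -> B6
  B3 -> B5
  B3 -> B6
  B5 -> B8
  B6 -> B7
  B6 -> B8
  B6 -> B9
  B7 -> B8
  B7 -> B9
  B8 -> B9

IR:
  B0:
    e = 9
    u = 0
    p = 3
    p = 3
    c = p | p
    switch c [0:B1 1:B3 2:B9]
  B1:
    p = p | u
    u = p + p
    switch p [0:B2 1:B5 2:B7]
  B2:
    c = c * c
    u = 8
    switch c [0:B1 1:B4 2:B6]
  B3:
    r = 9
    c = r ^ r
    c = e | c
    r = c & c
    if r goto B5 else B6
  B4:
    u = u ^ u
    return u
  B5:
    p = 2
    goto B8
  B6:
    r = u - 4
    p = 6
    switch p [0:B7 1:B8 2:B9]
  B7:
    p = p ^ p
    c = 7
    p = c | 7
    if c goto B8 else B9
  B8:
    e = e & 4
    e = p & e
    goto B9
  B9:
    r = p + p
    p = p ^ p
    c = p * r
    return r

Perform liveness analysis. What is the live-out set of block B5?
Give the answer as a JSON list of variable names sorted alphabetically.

Block summaries:
  B0 def {c,e,p,u} use ∅
  B1 def {p,u} use {p,u}
  B2 def {c,u} use {c}
  B3 def {c,r} use {e}
  B4 def {u} use {u}
  B5 def {p} use ∅
  B6 def {p,r} use {u}
  B7 def {c,p} use {p}
  B8 def {e} use {e,p}
  B9 def {c,p,r} use {p}

Live sets:
  B0: in=∅ out={c,e,p,u}
  B1: in={c,e,p,u} out={c,e,p}
  B2: in={c,e,p} out={c,e,p,u}
  B3: in={e,u} out={e,u}
  B4: in={u} out=∅
  B5: in={e} out={e,p}
  B6: in={e,u} out={e,p}
  B7: in={e,p} out={e,p}
  B8: in={e,p} out={p}
  B9: in={p} out=∅

live-out(B5) = ["e", "p"]

Answer: ["e", "p"]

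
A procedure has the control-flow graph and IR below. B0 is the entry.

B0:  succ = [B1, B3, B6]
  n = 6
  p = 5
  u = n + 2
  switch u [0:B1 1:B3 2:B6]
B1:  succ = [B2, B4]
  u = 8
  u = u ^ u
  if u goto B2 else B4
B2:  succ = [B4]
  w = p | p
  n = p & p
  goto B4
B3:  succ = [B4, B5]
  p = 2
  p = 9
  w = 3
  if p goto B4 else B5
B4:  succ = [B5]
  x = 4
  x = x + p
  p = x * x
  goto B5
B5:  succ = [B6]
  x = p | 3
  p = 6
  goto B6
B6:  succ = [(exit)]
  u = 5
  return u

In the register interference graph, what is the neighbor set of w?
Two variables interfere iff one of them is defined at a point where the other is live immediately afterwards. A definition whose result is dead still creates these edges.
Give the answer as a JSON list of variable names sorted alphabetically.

Per-block:
  B0: def={n,p,u} ue=∅
  B1: def={u} ue=∅
  B2: def={n,w} ue={p}
  B3: def={p,w} ue=∅
  B4: def={p,x} ue={p}
  B5: def={p,x} ue={p}
  B6: def={u} ue=∅

Liveness:
  live B0: ∅→{p}
  live B1: {p}→{p}
  live B2: {p}→{p}
  live B3: ∅→{p}
  live B4: {p}→{p}
  live B5: {p}→∅
  live B6: ∅→∅

Interfere edges:
  n↔{p}
  p↔{n,u,w,x}
  u↔{p}
  w↔{p}
  x↔{p}

N(w) = ["p"]

Answer: ["p"]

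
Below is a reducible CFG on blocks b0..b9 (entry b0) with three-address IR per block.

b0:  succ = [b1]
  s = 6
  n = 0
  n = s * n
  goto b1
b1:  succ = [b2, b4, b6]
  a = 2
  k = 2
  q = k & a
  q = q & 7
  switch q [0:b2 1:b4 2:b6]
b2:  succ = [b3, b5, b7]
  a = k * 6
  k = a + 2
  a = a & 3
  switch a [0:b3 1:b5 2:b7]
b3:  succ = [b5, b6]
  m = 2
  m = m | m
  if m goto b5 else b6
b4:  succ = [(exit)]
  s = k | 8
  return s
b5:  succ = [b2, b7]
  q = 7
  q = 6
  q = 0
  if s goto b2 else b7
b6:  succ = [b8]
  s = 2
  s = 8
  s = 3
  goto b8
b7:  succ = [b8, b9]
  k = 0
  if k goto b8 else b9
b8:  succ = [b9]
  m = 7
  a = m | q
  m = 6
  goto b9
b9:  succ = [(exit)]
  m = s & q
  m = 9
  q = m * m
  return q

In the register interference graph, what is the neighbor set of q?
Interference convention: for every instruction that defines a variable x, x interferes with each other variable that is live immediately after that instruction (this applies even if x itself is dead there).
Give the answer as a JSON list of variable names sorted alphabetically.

Per-block:
  b0 def {n,s} use ∅
  b1 def {a,k,q} use ∅
  b2 def {a,k} use {k}
  b3 def {m} use ∅
  b4 def {s} use {k}
  b5 def {q} use {s}
  b6 def {s} use ∅
  b7 def {k} use ∅
  b8 def {a,m} use {q}
  b9 def {m,q} use {q,s}

Live sets:
  b0 li=∅ lo={s}
  b1 li={s} lo={k,q,s}
  b2 li={k,q,s} lo={k,q,s}
  b3 li={k,q,s} lo={k,q,s}
  b4 li={k} lo=∅
  b5 li={k,s} lo={k,q,s}
  b6 li={q} lo={q,s}
  b7 li={q,s} lo={q,s}
  b8 li={q,s} lo={q,s}
  b9 li={q,s} lo=∅

Conflict graph:
  a↔{k,q,s}
  k↔{a,m,q,s}
  m↔{k,q,s}
  n↔{s}
  q↔{a,k,m,s}
  s↔{a,k,m,n,q}

N(q) = ["a", "k", "m", "s"]

Answer: ["a", "k", "m", "s"]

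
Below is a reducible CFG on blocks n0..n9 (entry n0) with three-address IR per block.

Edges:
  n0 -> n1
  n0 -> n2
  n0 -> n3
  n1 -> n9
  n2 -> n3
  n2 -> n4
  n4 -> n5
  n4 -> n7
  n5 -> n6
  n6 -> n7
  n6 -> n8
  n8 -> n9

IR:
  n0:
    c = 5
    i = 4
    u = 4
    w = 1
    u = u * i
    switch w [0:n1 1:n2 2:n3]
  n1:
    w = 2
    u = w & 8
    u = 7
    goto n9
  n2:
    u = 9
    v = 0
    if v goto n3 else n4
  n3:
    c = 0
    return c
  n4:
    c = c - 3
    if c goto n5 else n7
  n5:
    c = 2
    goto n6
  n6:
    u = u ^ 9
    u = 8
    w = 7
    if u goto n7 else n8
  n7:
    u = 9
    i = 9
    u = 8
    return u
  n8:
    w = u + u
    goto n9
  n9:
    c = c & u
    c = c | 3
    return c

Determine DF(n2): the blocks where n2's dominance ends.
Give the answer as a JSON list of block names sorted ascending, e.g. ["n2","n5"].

idom tree: n1←n0 n2←n0 n3←n0 n4←n2 n5←n4 n6←n5 n7←n4 n8←n6 n9←n0
Dom at joins:
  n3: preds {n0,n2}: {n0} ∩ {n0,n2} = {n0}; idom=n0
  n7: preds {n4,n6}: {n0,n2,n4} ∩ {n0,n2,n4,n5,n6} = {n0,n2,n4}; idom=n4
  n9: preds {n1,n8}: {n0,n1} ∩ {n0,n2,n4,n5,n6,n8} = {n0}; idom=n0

DF derivation:
  join n3 pred n0: · stop@n0
  join n3 pred n2: n2 stop@n0
  join n7 pred n4: · stop@n4
  join n7 pred n6: n6→n5 stop@n4
  join n9 pred n1: n1 stop@n0
  join n9 pred n8: n8→n6→n5→n4→n2 stop@n0
  DF(n0)=∅
  DF(n1)={n9}
  DF(n2)={n3,n9}
  DF(n3)=∅
  DF(n4)={n9}
  DF(n5)={n7,n9}
  DF(n6)={n7,n9}
  DF(n7)=∅
  DF(n8)={n9}
  DF(n9)=∅

DF(n2) = ["n3", "n9"]

Answer: ["n3", "n9"]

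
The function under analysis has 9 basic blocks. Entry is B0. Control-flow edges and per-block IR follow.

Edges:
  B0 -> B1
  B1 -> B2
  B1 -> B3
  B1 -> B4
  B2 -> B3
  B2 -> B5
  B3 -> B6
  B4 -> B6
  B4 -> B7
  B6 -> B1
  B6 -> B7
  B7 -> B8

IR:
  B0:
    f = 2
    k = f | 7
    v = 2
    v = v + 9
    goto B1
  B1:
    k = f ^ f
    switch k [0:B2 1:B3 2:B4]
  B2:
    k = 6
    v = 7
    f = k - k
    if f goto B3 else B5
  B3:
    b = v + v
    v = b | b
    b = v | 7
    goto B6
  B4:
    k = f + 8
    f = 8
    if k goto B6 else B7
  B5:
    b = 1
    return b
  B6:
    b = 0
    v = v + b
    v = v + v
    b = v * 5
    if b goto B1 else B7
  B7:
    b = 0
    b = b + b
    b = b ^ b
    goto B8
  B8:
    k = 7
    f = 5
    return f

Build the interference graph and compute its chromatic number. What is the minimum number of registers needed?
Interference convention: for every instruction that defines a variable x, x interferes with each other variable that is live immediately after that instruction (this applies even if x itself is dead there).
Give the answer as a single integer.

Answer: 3

Analysis:
Per-block:
  B0: {f,k,v} / ∅
  B1: {k} / {f}
  B2: {f,k,v} / ∅
  B3: {b,v} / {v}
  B4: {f,k} / {f}
  B5: {b} / ∅
  B6: {b,v} / {v}
  B7: {b} / ∅
  B8: {f,k} / ∅

Liveness:
  B0: in=∅ out={f,v}
  B1: in={f,v} out={f,v}
  B2: in=∅ out={f,v}
  B3: in={f,v} out={f,v}
  B4: in={f,v} out={f,v}
  B5: in=∅ out=∅
  B6: in={f,v} out={f,v}
  B7: in=∅ out=∅
  B8: in=∅ out=∅

Interfere edges:
  b↔{f,v}
  f↔{b,k,v}
  k↔{f,v}
  v↔{b,f,k}

Registers:
  clique {b,f,v} ⇒ need ≥ 3
  3-colouring: c0={f}  c1={v}  c2={b,k}
  χ = 3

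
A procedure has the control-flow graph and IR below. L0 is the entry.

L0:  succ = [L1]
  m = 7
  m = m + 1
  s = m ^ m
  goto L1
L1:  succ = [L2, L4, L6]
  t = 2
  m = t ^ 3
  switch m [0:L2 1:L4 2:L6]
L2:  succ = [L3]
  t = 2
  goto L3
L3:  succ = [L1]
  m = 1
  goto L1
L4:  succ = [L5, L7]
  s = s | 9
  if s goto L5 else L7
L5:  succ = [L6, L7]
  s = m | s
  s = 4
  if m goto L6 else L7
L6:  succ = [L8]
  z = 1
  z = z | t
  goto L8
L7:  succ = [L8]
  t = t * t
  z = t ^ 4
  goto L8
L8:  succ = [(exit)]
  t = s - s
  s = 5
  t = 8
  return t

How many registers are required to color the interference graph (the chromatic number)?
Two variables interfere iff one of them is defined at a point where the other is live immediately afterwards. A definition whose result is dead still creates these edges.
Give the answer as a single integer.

Answer: 3

Derivation:
Block summaries:
  L0: def={m,s} ue=∅
  L1: def={m,t} ue=∅
  L2: def={t} ue=∅
  L3: def={m} ue=∅
  L4: def={s} ue={s}
  L5: def={s} ue={m,s}
  L6: def={z} ue={t}
  L7: def={t,z} ue={t}
  L8: def={s,t} ue={s}

Live sets:
  L0: in=∅ out={s}
  L1: in={s} out={m,s,t}
  L2: in={s} out={s}
  L3: in={s} out={s}
  L4: in={m,s,t} out={m,s,t}
  L5: in={m,s,t} out={s,t}
  L6: in={s,t} out={s}
  L7: in={s,t} out={s}
  L8: in={s} out=∅

Interference:
  m↔{s,t}
  s↔{m,t,z}
  t↔{m,s,z}
  z↔{s,t}

Colouring:
  lower bound: {m,s,t} mutually conflict ⇒ χ ≥ 3
  3-colouring: R0={s}  R1={t}  R2={m,z}
  χ = 3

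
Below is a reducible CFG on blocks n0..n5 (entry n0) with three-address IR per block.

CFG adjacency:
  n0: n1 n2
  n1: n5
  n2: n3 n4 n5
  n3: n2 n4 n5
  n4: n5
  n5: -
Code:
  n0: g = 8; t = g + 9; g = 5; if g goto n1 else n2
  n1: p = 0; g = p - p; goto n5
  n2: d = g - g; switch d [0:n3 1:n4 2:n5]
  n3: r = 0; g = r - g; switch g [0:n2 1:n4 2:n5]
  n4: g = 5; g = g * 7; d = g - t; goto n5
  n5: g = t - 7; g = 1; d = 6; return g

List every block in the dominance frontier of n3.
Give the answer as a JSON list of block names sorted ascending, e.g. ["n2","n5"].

Answer: ["n2", "n4", "n5"]

Analysis:
idom tree: n1←n0 n2←n0 n3←n2 n4←n2 n5←n0
Join-block Dom:
  n2: preds {n0,n3}: {n0} ∩ {n0,n2,n3} = {n0}; idom=n0
  n4: preds {n2,n3}: {n0,n2} ∩ {n0,n2,n3} = {n0,n2}; idom=n2
  n5: preds {n1,n2,n3,n4}: {n0,n1} ∩ {n0,n2} ∩ {n0,n2,n3} ∩ {n0,n2,n4} = {n0}; idom=n0

Frontier:
  n2←n0: walk · to n0
  n2←n3: walk n3→n2 to n0
  n4←n2: walk · to n2
  n4←n3: walk n3 to n2
  n5←n1: walk n1 to n0
  n5←n2: walk n2 to n0
  n5←n3: walk n3→n2 to n0
  n5←n4: walk n4→n2 to n0
  DF(n0)=∅
  DF(n1)={n5}
  DF(n2)={n2,n5}
  DF(n3)={n2,n4,n5}
  DF(n4)={n5}
  DF(n5)=∅

DF(n3) = ["n2", "n4", "n5"]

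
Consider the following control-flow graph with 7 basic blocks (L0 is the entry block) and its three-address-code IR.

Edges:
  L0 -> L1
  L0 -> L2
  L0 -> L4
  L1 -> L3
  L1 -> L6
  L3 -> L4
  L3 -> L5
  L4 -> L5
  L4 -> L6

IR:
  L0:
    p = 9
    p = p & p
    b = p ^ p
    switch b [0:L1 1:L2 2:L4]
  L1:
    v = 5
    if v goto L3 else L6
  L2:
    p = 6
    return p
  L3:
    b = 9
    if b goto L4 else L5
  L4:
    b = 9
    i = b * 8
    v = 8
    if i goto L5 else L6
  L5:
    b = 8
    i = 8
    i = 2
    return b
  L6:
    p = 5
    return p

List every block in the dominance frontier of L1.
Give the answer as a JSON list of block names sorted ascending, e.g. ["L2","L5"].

Answer: ["L4", "L5", "L6"]

Working:
idom tree: L1←L0 L2←L0 L3←L1 L4←L0 L5←L0 L6←L0
Dom∩ at merges:
  L4: preds {L0,L3}: {L0} ∩ {L0,L1,L3} = {L0}; idom=L0
  L5: preds {L3,L4}: {L0,L1,L3} ∩ {L0,L4} = {L0}; idom=L0
  L6: preds {L1,L4}: {L0,L1} ∩ {L0,L4} = {L0}; idom=L0

DF walk-up:
  L4←L0: walk · to L0
  L4←L3: walk L3→L1 to L0
  L5←L3: walk L3→L1 to L0
  L5←L4: walk L4 to L0
  L6←L1: walk L1 to L0
  L6←L4: walk L4 to L0
  DF(L0)=∅
  DF(L1)={L4,L5,L6}
  DF(L2)=∅
  DF(L3)={L4,L5}
  DF(L4)={L5,L6}
  DF(L5)=∅
  DF(L6)=∅

DF(L1) = ["L4", "L5", "L6"]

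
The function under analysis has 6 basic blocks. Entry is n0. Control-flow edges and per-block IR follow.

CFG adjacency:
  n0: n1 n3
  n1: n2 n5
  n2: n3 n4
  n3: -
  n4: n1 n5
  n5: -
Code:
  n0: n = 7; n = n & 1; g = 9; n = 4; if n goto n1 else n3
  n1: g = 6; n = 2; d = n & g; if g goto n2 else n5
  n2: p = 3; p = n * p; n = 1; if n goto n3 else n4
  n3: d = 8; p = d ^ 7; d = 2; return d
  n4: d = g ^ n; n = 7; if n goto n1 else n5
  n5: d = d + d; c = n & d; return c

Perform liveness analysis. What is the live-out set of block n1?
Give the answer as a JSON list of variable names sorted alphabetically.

def/use:
  n0 def {g,n} use ∅
  n1 def {d,g,n} use ∅
  n2 def {n,p} use {n}
  n3 def {d,p} use ∅
  n4 def {d,n} use {g,n}
  n5 def {c,d} use {d,n}

Live sets:
  live n0: ∅→∅
  live n1: ∅→{d,g,n}
  live n2: {g,n}→{g,n}
  live n3: ∅→∅
  live n4: {g,n}→{d,n}
  live n5: {d,n}→∅

live-out(n1) = ["d", "g", "n"]

Answer: ["d", "g", "n"]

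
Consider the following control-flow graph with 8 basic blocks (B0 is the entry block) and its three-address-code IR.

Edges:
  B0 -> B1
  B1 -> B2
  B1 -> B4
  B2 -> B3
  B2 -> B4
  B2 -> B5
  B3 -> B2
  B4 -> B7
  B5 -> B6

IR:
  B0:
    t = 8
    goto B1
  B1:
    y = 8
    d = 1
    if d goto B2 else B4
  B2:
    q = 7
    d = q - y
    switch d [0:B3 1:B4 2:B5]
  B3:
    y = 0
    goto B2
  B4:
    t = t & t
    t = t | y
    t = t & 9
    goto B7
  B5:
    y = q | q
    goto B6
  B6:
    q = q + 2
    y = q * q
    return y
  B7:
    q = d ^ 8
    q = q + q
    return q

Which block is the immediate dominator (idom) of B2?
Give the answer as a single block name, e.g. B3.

Answer: B1

Working:
idom tree: B1←B0 B2←B1 B3←B2 B4←B1 B5←B2 B6←B5 B7←B4
Dom at joins:
  B2: preds {B1,B3}: {B0,B1} ∩ {B0,B1,B2,B3} = {B0,B1}; idom=B1
  B4: preds {B1,B2}: {B0,B1} ∩ {B0,B1,B2} = {B0,B1}; idom=B1

idom(B2) = B1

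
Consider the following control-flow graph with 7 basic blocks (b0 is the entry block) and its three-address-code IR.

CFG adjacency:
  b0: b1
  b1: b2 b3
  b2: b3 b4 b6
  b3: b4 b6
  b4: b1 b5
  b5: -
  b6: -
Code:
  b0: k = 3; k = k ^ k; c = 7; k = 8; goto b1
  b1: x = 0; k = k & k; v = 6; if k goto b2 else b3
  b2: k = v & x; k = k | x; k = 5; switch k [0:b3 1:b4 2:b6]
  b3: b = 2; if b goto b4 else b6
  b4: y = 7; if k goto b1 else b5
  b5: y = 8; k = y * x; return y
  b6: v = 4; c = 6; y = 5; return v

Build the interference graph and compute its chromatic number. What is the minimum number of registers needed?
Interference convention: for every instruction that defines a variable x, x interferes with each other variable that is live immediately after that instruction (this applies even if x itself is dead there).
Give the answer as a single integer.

Block summaries:
  b0: {c,k} / ∅
  b1: {k,v,x} / {k}
  b2: {k} / {v,x}
  b3: {b} / ∅
  b4: {y} / {k}
  b5: {k,y} / {x}
  b6: {c,v,y} / ∅

Live sets:
  b0: in=∅ out={k}
  b1: in={k} out={k,v,x}
  b2: in={v,x} out={k,x}
  b3: in={k,x} out={k,x}
  b4: in={k,x} out={k,x}
  b5: in={x} out=∅
  b6: in=∅ out=∅

Interference:
  b — {k,x}
  c — {v}
  k — {b,v,x,y}
  v — {c,k,x,y}
  x — {b,k,v,y}
  y — {k,v,x}

Colouring:
  {k,v,x,y} pairwise interfere (4-clique) ⇒ χ ≥ 4
  4-colouring: c0={c,k}  c1={b,v}  c2={x}  c3={y}
  χ = 4

Answer: 4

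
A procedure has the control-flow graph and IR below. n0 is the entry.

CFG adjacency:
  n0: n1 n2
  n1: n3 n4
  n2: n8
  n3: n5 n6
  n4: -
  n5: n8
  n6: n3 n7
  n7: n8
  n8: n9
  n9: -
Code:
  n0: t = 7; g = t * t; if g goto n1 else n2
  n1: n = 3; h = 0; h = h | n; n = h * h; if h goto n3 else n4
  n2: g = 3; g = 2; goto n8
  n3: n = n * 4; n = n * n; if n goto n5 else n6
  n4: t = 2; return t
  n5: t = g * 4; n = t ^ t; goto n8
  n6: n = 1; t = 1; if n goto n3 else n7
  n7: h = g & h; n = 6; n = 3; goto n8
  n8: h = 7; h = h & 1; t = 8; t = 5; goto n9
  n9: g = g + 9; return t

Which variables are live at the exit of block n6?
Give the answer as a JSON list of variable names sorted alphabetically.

Answer: ["g", "h", "n"]

Derivation:
Block summaries:
  n0: def={g,t} ue=∅
  n1: def={h,n} ue=∅
  n2: def={g} ue=∅
  n3: def={n} ue={n}
  n4: def={t} ue=∅
  n5: def={n,t} ue={g}
  n6: def={n,t} ue=∅
  n7: def={h,n} ue={g,h}
  n8: def={h,t} ue=∅
  n9: def={g} ue={g,t}

Liveness:
  n0: in=∅ out={g}
  n1: in={g} out={g,h,n}
  n2: in=∅ out={g}
  n3: in={g,h,n} out={g,h}
  n4: in=∅ out=∅
  n5: in={g} out={g}
  n6: in={g,h} out={g,h,n}
  n7: in={g,h} out={g}
  n8: in={g} out={g,t}
  n9: in={g,t} out=∅

live-out(n6) = ["g", "h", "n"]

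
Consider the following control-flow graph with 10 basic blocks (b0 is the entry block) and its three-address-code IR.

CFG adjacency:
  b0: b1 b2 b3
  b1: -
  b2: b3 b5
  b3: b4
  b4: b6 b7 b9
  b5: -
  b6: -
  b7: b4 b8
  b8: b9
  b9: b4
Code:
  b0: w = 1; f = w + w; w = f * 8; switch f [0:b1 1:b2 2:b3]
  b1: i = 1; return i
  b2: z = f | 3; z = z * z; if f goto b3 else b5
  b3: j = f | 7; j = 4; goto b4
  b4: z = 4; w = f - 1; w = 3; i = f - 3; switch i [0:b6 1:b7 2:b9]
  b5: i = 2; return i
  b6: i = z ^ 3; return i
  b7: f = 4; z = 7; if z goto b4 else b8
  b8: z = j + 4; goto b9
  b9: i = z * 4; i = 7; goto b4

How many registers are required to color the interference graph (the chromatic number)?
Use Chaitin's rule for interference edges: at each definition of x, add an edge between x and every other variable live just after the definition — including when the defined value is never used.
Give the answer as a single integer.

Answer: 4

Analysis:
Block summaries:
  b0 def {f,w} use ∅
  b1 def {i} use ∅
  b2 def {z} use {f}
  b3 def {j} use {f}
  b4 def {i,w,z} use {f}
  b5 def {i} use ∅
  b6 def {i} use {z}
  b7 def {f,z} use ∅
  b8 def {z} use {j}
  b9 def {i} use {z}

Backward fixpoint:
  b0: in=∅ out={f}
  b1: in=∅ out=∅
  b2: in={f} out={f}
  b3: in={f} out={f,j}
  b4: in={f,j} out={f,j,z}
  b5: in=∅ out=∅
  b6: in={z} out=∅
  b7: in={j} out={f,j}
  b8: in={f,j} out={f,j,z}
  b9: in={f,j,z} out={f,j}

Interfere edges:
  f: {i,j,w,z}
  i: {f,j,z}
  j: {f,i,w,z}
  w: {f,j,z}
  z: {f,i,j,w}

Chromatic number:
  lower bound: {f,i,j,z} mutually conflict ⇒ χ ≥ 4
  4-colouring: c0={f}  c1={j}  c2={z}  c3={i,w}
  χ = 4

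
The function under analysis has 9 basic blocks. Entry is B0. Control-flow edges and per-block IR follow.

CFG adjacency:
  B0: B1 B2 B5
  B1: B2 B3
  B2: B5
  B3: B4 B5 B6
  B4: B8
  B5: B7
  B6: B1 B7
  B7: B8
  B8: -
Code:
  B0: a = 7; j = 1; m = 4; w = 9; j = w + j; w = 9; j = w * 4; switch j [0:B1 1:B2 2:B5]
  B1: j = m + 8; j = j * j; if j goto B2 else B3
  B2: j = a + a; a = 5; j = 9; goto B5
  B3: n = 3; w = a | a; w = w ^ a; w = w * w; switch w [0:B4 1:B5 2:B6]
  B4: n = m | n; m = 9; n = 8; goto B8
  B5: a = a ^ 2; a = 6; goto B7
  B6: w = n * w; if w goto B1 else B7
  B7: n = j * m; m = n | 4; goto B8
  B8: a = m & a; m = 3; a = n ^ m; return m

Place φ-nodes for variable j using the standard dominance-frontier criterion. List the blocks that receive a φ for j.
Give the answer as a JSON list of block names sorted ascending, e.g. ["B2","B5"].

Answer: ["B1", "B2", "B5", "B7", "B8"]

Working:
idom tree: B1←B0 B2←B0 B3←B1 B4←B3 B5←B0 B6←B3 B7←B0 B8←B0
Dom at joins:
  B1: preds {B0,B6}: {B0} ∩ {B0,B1,B3,B6} = {B0}; idom=B0
  B2: preds {B0,B1}: {B0} ∩ {B0,B1} = {B0}; idom=B0
  B5: preds {B0,B2,B3}: {B0} ∩ {B0,B2} ∩ {B0,B1,B3} = {B0}; idom=B0
  B7: preds {B5,B6}: {B0,B5} ∩ {B0,B1,B3,B6} = {B0}; idom=B0
  B8: preds {B4,B7}: {B0,B1,B3,B4} ∩ {B0,B7} = {B0}; idom=B0

DF walk-up:
  join B1 pred B0: · stop@B0
  join B1 pred B6: B6→B3→B1 stop@B0
  join B2 pred B0: · stop@B0
  join B2 pred B1: B1 stop@B0
  join B5 pred B0: · stop@B0
  join B5 pred B2: B2 stop@B0
  join B5 pred B3: B3→B1 stop@B0
  join B7 pred B5: B5 stop@B0
  join B7 pred B6: B6→B3→B1 stop@B0
  join B8 pred B4: B4→B3→B1 stop@B0
  join B8 pred B7: B7 stop@B0
  DF(B0)=∅
  DF(B1)={B1,B2,B5,B7,B8}
  DF(B2)={B5}
  DF(B3)={B1,B5,B7,B8}
  DF(B4)={B8}
  DF(B5)={B7}
  DF(B6)={B1,B7}
  DF(B7)={B8}
  DF(B8)=∅

φ for j: defs {B0,B1,B2}
  DF⁺ = {B1,B2,B5,B7,B8}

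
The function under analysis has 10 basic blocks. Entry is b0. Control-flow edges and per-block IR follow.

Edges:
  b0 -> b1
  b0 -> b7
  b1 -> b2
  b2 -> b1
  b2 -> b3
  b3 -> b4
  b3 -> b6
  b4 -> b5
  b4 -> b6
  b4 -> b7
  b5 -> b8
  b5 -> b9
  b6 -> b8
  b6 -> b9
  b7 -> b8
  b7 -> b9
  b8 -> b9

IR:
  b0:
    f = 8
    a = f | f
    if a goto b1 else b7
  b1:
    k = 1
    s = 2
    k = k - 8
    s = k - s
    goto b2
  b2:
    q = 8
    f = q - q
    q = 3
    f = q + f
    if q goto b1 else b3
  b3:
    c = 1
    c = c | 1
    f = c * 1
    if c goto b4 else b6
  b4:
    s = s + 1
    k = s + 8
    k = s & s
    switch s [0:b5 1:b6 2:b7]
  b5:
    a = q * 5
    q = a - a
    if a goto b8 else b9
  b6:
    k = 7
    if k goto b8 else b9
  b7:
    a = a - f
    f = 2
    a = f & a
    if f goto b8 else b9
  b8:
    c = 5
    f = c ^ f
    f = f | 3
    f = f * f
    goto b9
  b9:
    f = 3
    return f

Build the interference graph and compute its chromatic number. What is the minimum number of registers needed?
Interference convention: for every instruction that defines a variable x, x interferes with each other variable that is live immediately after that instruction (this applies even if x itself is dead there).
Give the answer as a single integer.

Answer: 5

Derivation:
Per-block:
  b0: def={a,f} ue=∅
  b1: def={k,s} ue=∅
  b2: def={f,q} ue=∅
  b3: def={c,f} ue=∅
  b4: def={k,s} ue={s}
  b5: def={a,q} ue={q}
  b6: def={k} ue=∅
  b7: def={a,f} ue={a,f}
  b8: def={c,f} ue={f}
  b9: def={f} ue=∅

Liveness:
  live b0: ∅→{a,f}
  live b1: {a}→{a,s}
  live b2: {a,s}→{a,q,s}
  live b3: {a,q,s}→{a,f,q,s}
  live b4: {a,f,q,s}→{a,f,q}
  live b5: {f,q}→{f}
  live b6: {f}→{f}
  live b7: {a,f}→{f}
  live b8: {f}→∅
  live b9: ∅→∅

Interfere edges:
  a — {c,f,k,q,s}
  c — {a,f,q,s}
  f — {a,c,k,q,s}
  k — {a,f,q,s}
  q — {a,c,f,k,s}
  s — {a,c,f,k,q}

Chromatic number:
  {a,c,f,q,s} pairwise interfere (5-clique) ⇒ χ ≥ 5
  5-colouring: r0={a}  r1={f}  r2={q}  r3={s}  r4={c,k}
  χ = 5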